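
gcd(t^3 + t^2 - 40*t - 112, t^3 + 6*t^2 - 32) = t^2 + 8*t + 16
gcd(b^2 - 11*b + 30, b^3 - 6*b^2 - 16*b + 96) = b - 6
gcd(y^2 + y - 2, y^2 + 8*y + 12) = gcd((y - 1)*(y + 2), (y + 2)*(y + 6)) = y + 2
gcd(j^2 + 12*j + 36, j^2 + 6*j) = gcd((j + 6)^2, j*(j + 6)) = j + 6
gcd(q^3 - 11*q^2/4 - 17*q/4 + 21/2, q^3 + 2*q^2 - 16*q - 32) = q + 2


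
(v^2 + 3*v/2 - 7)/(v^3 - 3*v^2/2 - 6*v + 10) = (2*v + 7)/(2*v^2 + v - 10)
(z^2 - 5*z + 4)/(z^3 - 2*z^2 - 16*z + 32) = (z - 1)/(z^2 + 2*z - 8)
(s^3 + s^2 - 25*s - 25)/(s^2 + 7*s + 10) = (s^2 - 4*s - 5)/(s + 2)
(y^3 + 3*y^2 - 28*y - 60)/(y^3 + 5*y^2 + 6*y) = (y^2 + y - 30)/(y*(y + 3))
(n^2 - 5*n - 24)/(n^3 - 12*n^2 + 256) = (n + 3)/(n^2 - 4*n - 32)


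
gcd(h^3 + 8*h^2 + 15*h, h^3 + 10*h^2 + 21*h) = h^2 + 3*h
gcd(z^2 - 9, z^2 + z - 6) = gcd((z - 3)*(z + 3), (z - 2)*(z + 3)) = z + 3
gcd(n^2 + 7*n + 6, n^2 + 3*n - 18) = n + 6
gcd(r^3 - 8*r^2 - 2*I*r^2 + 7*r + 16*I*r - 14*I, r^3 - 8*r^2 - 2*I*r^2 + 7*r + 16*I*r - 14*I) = r^3 + r^2*(-8 - 2*I) + r*(7 + 16*I) - 14*I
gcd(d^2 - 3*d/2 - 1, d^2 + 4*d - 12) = d - 2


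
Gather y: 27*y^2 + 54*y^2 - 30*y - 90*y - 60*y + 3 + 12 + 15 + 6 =81*y^2 - 180*y + 36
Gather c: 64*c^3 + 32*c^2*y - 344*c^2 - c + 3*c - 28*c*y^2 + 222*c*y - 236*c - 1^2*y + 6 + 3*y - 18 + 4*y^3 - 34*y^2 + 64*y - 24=64*c^3 + c^2*(32*y - 344) + c*(-28*y^2 + 222*y - 234) + 4*y^3 - 34*y^2 + 66*y - 36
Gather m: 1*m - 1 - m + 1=0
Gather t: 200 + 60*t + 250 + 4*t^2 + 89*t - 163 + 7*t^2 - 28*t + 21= 11*t^2 + 121*t + 308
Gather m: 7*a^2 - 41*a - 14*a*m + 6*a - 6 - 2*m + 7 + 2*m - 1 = 7*a^2 - 14*a*m - 35*a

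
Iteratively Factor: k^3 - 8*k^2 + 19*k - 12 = (k - 1)*(k^2 - 7*k + 12) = (k - 4)*(k - 1)*(k - 3)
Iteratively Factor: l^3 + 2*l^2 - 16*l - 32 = (l + 4)*(l^2 - 2*l - 8) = (l - 4)*(l + 4)*(l + 2)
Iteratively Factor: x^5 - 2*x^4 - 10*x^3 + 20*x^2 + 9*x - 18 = (x + 1)*(x^4 - 3*x^3 - 7*x^2 + 27*x - 18) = (x - 1)*(x + 1)*(x^3 - 2*x^2 - 9*x + 18) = (x - 3)*(x - 1)*(x + 1)*(x^2 + x - 6) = (x - 3)*(x - 2)*(x - 1)*(x + 1)*(x + 3)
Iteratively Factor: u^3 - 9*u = (u - 3)*(u^2 + 3*u) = (u - 3)*(u + 3)*(u)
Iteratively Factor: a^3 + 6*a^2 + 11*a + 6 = (a + 3)*(a^2 + 3*a + 2) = (a + 2)*(a + 3)*(a + 1)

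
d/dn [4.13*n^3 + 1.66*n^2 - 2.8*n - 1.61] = 12.39*n^2 + 3.32*n - 2.8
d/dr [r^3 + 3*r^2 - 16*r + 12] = 3*r^2 + 6*r - 16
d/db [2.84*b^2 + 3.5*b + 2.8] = 5.68*b + 3.5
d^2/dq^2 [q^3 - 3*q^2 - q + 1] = 6*q - 6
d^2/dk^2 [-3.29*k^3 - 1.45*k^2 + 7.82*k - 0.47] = -19.74*k - 2.9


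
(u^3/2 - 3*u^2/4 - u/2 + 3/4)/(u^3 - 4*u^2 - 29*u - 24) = (2*u^2 - 5*u + 3)/(4*(u^2 - 5*u - 24))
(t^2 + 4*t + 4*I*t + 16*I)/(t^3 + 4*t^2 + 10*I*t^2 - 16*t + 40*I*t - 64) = (t + 4*I)/(t^2 + 10*I*t - 16)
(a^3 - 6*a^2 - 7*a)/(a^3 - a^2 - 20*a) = (-a^2 + 6*a + 7)/(-a^2 + a + 20)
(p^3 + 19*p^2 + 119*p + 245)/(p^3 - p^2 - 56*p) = (p^2 + 12*p + 35)/(p*(p - 8))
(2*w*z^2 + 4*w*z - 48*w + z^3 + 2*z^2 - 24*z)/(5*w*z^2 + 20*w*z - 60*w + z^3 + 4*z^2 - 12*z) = (2*w*z - 8*w + z^2 - 4*z)/(5*w*z - 10*w + z^2 - 2*z)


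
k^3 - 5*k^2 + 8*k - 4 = (k - 2)^2*(k - 1)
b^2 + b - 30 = (b - 5)*(b + 6)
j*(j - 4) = j^2 - 4*j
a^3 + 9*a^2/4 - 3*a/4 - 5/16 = (a - 1/2)*(a + 1/4)*(a + 5/2)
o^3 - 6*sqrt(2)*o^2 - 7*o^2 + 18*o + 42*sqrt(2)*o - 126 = (o - 7)*(o - 3*sqrt(2))^2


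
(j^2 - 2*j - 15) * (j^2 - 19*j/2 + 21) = j^4 - 23*j^3/2 + 25*j^2 + 201*j/2 - 315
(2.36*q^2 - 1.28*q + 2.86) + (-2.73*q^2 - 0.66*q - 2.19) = -0.37*q^2 - 1.94*q + 0.67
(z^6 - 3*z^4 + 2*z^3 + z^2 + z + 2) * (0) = 0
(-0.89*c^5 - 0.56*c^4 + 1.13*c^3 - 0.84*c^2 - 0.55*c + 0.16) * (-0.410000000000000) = 0.3649*c^5 + 0.2296*c^4 - 0.4633*c^3 + 0.3444*c^2 + 0.2255*c - 0.0656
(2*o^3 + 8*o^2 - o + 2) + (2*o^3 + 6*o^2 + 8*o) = 4*o^3 + 14*o^2 + 7*o + 2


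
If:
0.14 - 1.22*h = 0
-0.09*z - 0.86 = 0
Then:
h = 0.11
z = -9.56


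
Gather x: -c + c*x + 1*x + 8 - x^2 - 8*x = -c - x^2 + x*(c - 7) + 8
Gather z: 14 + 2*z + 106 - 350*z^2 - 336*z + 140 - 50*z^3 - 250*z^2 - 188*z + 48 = -50*z^3 - 600*z^2 - 522*z + 308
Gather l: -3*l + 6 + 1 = 7 - 3*l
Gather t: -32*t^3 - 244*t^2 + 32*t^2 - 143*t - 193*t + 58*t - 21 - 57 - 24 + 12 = -32*t^3 - 212*t^2 - 278*t - 90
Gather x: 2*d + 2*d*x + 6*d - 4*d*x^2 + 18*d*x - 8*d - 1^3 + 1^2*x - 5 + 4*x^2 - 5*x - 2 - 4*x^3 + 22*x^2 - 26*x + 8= -4*x^3 + x^2*(26 - 4*d) + x*(20*d - 30)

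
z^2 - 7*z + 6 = (z - 6)*(z - 1)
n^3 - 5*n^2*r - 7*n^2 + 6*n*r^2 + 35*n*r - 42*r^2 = (n - 7)*(n - 3*r)*(n - 2*r)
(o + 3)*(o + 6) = o^2 + 9*o + 18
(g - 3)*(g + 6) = g^2 + 3*g - 18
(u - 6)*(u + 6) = u^2 - 36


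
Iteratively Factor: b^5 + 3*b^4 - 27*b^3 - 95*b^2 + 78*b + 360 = (b - 5)*(b^4 + 8*b^3 + 13*b^2 - 30*b - 72) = (b - 5)*(b - 2)*(b^3 + 10*b^2 + 33*b + 36) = (b - 5)*(b - 2)*(b + 3)*(b^2 + 7*b + 12) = (b - 5)*(b - 2)*(b + 3)*(b + 4)*(b + 3)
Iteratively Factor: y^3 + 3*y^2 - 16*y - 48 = (y - 4)*(y^2 + 7*y + 12) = (y - 4)*(y + 4)*(y + 3)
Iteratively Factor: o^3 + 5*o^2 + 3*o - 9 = (o + 3)*(o^2 + 2*o - 3) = (o + 3)^2*(o - 1)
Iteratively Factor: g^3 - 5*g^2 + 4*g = (g)*(g^2 - 5*g + 4) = g*(g - 1)*(g - 4)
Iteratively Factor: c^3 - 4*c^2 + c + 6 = (c + 1)*(c^2 - 5*c + 6) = (c - 2)*(c + 1)*(c - 3)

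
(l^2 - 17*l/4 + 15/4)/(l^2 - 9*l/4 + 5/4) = (l - 3)/(l - 1)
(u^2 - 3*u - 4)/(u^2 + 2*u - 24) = (u + 1)/(u + 6)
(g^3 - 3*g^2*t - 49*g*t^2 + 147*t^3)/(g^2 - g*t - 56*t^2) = (-g^2 + 10*g*t - 21*t^2)/(-g + 8*t)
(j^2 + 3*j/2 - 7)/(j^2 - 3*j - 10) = (-j^2 - 3*j/2 + 7)/(-j^2 + 3*j + 10)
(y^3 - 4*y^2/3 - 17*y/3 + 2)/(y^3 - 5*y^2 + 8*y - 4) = (3*y^3 - 4*y^2 - 17*y + 6)/(3*(y^3 - 5*y^2 + 8*y - 4))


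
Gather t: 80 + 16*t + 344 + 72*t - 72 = 88*t + 352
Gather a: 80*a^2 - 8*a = 80*a^2 - 8*a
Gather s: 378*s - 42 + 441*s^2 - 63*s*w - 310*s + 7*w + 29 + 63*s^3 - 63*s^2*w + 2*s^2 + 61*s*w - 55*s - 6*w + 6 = 63*s^3 + s^2*(443 - 63*w) + s*(13 - 2*w) + w - 7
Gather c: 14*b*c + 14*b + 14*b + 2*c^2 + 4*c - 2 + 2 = 28*b + 2*c^2 + c*(14*b + 4)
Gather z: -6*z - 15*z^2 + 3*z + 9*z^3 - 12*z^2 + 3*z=9*z^3 - 27*z^2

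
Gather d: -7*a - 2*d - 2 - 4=-7*a - 2*d - 6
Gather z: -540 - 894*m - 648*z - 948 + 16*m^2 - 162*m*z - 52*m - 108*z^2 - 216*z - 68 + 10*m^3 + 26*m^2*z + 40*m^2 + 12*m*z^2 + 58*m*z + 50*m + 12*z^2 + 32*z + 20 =10*m^3 + 56*m^2 - 896*m + z^2*(12*m - 96) + z*(26*m^2 - 104*m - 832) - 1536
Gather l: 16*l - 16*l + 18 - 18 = 0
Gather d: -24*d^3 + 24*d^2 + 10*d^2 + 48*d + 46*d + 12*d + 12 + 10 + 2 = -24*d^3 + 34*d^2 + 106*d + 24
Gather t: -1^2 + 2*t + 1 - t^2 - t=-t^2 + t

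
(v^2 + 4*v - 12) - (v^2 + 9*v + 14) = -5*v - 26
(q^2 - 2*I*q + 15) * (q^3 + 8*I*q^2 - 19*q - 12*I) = q^5 + 6*I*q^4 + 12*q^3 + 146*I*q^2 - 309*q - 180*I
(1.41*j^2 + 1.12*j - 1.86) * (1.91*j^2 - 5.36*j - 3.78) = 2.6931*j^4 - 5.4184*j^3 - 14.8856*j^2 + 5.736*j + 7.0308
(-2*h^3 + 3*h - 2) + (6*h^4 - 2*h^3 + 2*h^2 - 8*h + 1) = 6*h^4 - 4*h^3 + 2*h^2 - 5*h - 1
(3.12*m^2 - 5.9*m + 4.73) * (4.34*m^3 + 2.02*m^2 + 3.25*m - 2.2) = 13.5408*m^5 - 19.3036*m^4 + 18.7502*m^3 - 16.4844*m^2 + 28.3525*m - 10.406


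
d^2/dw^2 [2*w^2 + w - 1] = 4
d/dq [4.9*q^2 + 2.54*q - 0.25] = 9.8*q + 2.54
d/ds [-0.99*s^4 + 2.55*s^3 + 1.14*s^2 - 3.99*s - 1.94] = -3.96*s^3 + 7.65*s^2 + 2.28*s - 3.99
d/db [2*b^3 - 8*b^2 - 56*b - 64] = 6*b^2 - 16*b - 56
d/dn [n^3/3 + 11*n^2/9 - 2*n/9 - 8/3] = n^2 + 22*n/9 - 2/9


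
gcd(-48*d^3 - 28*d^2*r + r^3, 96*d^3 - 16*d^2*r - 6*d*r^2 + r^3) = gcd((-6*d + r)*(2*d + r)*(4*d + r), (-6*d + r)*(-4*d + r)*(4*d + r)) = -24*d^2 - 2*d*r + r^2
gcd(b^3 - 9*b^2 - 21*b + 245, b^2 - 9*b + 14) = b - 7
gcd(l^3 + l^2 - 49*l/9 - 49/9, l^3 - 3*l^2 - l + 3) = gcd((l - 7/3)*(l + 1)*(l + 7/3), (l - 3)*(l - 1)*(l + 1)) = l + 1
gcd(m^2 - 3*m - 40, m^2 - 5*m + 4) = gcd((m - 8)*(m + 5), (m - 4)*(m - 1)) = 1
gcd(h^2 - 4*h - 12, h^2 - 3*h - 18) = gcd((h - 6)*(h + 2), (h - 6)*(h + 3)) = h - 6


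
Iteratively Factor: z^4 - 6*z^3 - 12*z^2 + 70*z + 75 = (z - 5)*(z^3 - z^2 - 17*z - 15) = (z - 5)^2*(z^2 + 4*z + 3) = (z - 5)^2*(z + 1)*(z + 3)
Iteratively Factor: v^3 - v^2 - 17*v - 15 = (v - 5)*(v^2 + 4*v + 3) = (v - 5)*(v + 3)*(v + 1)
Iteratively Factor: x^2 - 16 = (x - 4)*(x + 4)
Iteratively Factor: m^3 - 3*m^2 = (m)*(m^2 - 3*m) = m^2*(m - 3)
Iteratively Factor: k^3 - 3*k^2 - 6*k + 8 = (k - 1)*(k^2 - 2*k - 8) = (k - 1)*(k + 2)*(k - 4)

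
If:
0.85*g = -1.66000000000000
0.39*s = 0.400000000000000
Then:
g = -1.95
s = 1.03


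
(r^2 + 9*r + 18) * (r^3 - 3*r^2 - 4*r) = r^5 + 6*r^4 - 13*r^3 - 90*r^2 - 72*r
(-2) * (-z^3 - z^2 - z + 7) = 2*z^3 + 2*z^2 + 2*z - 14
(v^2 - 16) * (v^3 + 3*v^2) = v^5 + 3*v^4 - 16*v^3 - 48*v^2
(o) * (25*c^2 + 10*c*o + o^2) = 25*c^2*o + 10*c*o^2 + o^3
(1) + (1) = 2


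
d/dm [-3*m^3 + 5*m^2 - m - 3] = -9*m^2 + 10*m - 1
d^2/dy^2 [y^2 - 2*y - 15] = 2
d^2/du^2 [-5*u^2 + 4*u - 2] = -10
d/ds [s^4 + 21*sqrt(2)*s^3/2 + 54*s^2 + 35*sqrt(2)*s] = 4*s^3 + 63*sqrt(2)*s^2/2 + 108*s + 35*sqrt(2)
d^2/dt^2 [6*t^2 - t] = 12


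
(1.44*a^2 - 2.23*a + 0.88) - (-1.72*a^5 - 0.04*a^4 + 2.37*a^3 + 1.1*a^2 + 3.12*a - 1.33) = 1.72*a^5 + 0.04*a^4 - 2.37*a^3 + 0.34*a^2 - 5.35*a + 2.21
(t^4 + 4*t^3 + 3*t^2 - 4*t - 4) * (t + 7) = t^5 + 11*t^4 + 31*t^3 + 17*t^2 - 32*t - 28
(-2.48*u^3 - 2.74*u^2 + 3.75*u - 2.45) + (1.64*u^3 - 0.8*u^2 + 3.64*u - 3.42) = -0.84*u^3 - 3.54*u^2 + 7.39*u - 5.87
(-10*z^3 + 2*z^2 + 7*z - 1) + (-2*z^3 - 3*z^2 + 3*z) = -12*z^3 - z^2 + 10*z - 1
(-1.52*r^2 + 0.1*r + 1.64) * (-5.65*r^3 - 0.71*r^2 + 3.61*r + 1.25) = 8.588*r^5 + 0.5142*r^4 - 14.8242*r^3 - 2.7034*r^2 + 6.0454*r + 2.05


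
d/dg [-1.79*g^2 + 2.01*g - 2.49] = 2.01 - 3.58*g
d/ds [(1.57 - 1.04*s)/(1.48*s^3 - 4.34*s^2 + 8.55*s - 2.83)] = (3.0784*s^3 - 11.4844*s^2 + 13.6276*s - 10.4803)/(2.1904*s^6 - 12.8464*s^5 + 44.1436*s^4 - 82.5908*s^3 + 97.6669*s^2 - 48.393*s + 8.0089)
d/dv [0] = 0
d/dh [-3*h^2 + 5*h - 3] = 5 - 6*h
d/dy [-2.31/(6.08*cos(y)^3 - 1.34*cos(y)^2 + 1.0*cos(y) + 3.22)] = (-42.1344*cos(y)^2 + 6.1908*cos(y) - 2.31)*sin(y)/(6.08*cos(y)^3 - 1.34*cos(y)^2 + 1.0*cos(y) + 3.22)^2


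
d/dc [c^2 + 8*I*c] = 2*c + 8*I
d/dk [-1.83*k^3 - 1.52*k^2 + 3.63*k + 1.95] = -5.49*k^2 - 3.04*k + 3.63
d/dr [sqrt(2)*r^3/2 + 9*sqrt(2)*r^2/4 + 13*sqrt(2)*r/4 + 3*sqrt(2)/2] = sqrt(2)*(6*r^2 + 18*r + 13)/4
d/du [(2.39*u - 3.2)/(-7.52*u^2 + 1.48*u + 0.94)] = (17.9728*u^2 - 48.128*u + 6.9826)/(56.5504*u^4 - 22.2592*u^3 - 11.9472*u^2 + 2.7824*u + 0.8836)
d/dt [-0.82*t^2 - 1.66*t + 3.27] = -1.64*t - 1.66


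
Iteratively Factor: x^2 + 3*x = (x)*(x + 3)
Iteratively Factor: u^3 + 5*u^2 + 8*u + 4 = (u + 1)*(u^2 + 4*u + 4) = (u + 1)*(u + 2)*(u + 2)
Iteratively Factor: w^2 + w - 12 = (w + 4)*(w - 3)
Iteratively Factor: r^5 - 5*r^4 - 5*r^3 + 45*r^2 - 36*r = (r - 1)*(r^4 - 4*r^3 - 9*r^2 + 36*r) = (r - 3)*(r - 1)*(r^3 - r^2 - 12*r) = r*(r - 3)*(r - 1)*(r^2 - r - 12) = r*(r - 3)*(r - 1)*(r + 3)*(r - 4)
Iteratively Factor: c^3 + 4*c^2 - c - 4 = (c - 1)*(c^2 + 5*c + 4) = (c - 1)*(c + 1)*(c + 4)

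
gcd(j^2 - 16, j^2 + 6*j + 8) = j + 4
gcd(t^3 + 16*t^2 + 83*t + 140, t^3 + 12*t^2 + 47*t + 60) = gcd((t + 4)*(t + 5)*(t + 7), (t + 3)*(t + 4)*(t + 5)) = t^2 + 9*t + 20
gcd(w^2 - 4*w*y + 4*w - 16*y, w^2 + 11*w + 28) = w + 4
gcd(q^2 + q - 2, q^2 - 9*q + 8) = q - 1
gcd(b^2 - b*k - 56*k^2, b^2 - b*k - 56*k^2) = b^2 - b*k - 56*k^2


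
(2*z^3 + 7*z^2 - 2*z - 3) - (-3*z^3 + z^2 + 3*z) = 5*z^3 + 6*z^2 - 5*z - 3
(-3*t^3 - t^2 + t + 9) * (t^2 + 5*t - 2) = -3*t^5 - 16*t^4 + 2*t^3 + 16*t^2 + 43*t - 18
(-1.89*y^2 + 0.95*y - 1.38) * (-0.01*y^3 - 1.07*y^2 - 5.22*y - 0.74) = 0.0189*y^5 + 2.0128*y^4 + 8.8631*y^3 - 2.0838*y^2 + 6.5006*y + 1.0212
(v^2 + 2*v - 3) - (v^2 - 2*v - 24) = 4*v + 21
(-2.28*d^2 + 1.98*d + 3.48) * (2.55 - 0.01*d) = 0.0228*d^3 - 5.8338*d^2 + 5.0142*d + 8.874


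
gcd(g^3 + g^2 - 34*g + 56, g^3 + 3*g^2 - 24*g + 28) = g^2 + 5*g - 14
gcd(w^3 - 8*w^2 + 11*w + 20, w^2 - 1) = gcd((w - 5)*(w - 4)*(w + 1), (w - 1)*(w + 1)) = w + 1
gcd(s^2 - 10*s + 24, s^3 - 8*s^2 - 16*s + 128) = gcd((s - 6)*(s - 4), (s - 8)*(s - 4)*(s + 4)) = s - 4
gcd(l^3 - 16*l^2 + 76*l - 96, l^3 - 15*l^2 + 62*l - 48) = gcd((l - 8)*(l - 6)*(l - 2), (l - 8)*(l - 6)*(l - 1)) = l^2 - 14*l + 48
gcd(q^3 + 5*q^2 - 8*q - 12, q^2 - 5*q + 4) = 1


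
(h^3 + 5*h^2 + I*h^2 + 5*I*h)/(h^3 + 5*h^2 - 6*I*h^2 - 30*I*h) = (h + I)/(h - 6*I)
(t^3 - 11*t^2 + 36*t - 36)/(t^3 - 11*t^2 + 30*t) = (t^2 - 5*t + 6)/(t*(t - 5))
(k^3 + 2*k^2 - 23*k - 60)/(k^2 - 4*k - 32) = (k^2 - 2*k - 15)/(k - 8)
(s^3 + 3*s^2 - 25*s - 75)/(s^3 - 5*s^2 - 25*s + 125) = (s + 3)/(s - 5)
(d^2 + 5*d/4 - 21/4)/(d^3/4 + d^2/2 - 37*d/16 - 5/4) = 4*(4*d^2 + 5*d - 21)/(4*d^3 + 8*d^2 - 37*d - 20)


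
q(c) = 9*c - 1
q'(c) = 9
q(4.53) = 39.77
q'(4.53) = 9.00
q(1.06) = 8.54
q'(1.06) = 9.00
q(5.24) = 46.16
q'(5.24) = 9.00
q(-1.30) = -12.70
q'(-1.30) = 9.00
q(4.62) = 40.58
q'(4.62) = 9.00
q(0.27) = 1.43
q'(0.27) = 9.00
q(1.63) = 13.67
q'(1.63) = 9.00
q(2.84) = 24.56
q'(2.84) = 9.00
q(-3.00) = -28.00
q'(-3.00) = 9.00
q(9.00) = 80.00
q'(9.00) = 9.00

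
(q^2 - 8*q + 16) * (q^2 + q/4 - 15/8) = q^4 - 31*q^3/4 + 97*q^2/8 + 19*q - 30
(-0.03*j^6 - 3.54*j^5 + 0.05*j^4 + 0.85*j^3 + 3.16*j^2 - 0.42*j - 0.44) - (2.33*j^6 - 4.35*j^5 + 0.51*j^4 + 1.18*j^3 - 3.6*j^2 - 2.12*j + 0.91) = -2.36*j^6 + 0.81*j^5 - 0.46*j^4 - 0.33*j^3 + 6.76*j^2 + 1.7*j - 1.35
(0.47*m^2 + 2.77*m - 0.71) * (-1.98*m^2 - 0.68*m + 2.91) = -0.9306*m^4 - 5.8042*m^3 + 0.8899*m^2 + 8.5435*m - 2.0661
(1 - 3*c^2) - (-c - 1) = -3*c^2 + c + 2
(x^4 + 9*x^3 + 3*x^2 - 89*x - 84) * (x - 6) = x^5 + 3*x^4 - 51*x^3 - 107*x^2 + 450*x + 504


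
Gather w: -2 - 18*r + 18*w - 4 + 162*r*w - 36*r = -54*r + w*(162*r + 18) - 6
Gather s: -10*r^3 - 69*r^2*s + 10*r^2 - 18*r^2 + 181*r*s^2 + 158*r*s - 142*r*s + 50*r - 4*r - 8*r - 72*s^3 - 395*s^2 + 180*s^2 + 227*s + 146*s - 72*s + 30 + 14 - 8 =-10*r^3 - 8*r^2 + 38*r - 72*s^3 + s^2*(181*r - 215) + s*(-69*r^2 + 16*r + 301) + 36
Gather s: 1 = 1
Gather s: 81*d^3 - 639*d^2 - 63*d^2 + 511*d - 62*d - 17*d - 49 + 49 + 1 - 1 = 81*d^3 - 702*d^2 + 432*d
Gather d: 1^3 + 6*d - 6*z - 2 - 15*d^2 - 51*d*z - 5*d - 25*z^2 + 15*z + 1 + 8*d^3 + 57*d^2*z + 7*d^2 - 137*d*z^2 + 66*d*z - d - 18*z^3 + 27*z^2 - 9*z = 8*d^3 + d^2*(57*z - 8) + d*(-137*z^2 + 15*z) - 18*z^3 + 2*z^2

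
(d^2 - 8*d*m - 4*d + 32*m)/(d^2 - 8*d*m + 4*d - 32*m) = (d - 4)/(d + 4)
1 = 1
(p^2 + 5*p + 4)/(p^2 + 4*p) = (p + 1)/p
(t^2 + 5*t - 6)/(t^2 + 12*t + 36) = (t - 1)/(t + 6)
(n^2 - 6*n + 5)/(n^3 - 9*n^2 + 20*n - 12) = (n - 5)/(n^2 - 8*n + 12)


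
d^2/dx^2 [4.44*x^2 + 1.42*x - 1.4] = 8.88000000000000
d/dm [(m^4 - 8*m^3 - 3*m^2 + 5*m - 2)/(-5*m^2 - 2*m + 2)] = (-10*m^5 + 34*m^4 + 40*m^3 - 17*m^2 - 32*m + 6)/(25*m^4 + 20*m^3 - 16*m^2 - 8*m + 4)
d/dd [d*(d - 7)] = 2*d - 7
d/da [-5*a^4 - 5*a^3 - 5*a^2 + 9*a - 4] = -20*a^3 - 15*a^2 - 10*a + 9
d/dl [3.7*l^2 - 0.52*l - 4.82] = 7.4*l - 0.52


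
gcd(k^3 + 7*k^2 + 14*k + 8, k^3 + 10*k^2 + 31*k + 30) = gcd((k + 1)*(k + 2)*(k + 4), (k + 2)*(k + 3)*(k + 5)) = k + 2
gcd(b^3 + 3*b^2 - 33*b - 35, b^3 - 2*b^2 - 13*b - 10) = b^2 - 4*b - 5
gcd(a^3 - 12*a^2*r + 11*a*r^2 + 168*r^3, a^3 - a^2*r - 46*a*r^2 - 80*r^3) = -a + 8*r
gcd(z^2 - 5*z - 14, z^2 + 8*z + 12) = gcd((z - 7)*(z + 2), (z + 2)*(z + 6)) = z + 2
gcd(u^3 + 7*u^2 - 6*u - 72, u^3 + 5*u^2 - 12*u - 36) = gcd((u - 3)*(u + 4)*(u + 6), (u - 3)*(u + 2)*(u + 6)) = u^2 + 3*u - 18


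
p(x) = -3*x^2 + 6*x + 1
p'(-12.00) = 78.00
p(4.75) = -38.19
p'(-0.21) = 7.26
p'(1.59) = -3.54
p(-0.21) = -0.39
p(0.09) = 1.52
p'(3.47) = -14.82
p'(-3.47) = 26.82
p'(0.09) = 5.46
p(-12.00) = -503.00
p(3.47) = -14.30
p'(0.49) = 3.06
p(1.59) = 2.96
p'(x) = 6 - 6*x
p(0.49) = 3.22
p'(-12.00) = 78.00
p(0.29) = 2.49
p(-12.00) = -503.00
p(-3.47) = -55.94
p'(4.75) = -22.50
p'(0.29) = 4.26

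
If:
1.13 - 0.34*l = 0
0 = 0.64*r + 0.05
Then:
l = 3.32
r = -0.08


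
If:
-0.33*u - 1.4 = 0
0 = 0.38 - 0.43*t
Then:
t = 0.88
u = -4.24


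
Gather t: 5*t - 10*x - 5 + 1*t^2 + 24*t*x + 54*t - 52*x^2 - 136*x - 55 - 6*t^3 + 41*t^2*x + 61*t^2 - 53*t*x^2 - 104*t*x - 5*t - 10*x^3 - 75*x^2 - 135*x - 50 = -6*t^3 + t^2*(41*x + 62) + t*(-53*x^2 - 80*x + 54) - 10*x^3 - 127*x^2 - 281*x - 110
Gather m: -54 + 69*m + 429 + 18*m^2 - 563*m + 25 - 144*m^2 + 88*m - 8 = -126*m^2 - 406*m + 392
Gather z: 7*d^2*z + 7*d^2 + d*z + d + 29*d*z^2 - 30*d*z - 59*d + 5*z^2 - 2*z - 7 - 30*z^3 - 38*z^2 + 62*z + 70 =7*d^2 - 58*d - 30*z^3 + z^2*(29*d - 33) + z*(7*d^2 - 29*d + 60) + 63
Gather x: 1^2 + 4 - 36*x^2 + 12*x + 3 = -36*x^2 + 12*x + 8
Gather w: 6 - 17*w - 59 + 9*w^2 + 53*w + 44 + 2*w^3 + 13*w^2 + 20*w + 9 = 2*w^3 + 22*w^2 + 56*w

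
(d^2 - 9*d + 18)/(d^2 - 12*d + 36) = (d - 3)/(d - 6)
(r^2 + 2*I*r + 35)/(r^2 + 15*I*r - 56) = (r - 5*I)/(r + 8*I)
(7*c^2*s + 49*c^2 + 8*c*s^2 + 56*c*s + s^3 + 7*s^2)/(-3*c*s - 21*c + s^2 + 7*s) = (7*c^2 + 8*c*s + s^2)/(-3*c + s)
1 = 1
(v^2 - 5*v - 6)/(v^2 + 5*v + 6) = (v^2 - 5*v - 6)/(v^2 + 5*v + 6)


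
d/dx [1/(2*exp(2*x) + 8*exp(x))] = (-exp(x) - 2)*exp(-x)/(exp(x) + 4)^2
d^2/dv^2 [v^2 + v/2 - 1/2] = 2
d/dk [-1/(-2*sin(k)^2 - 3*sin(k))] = -(4*sin(k) + 3)*cos(k)/((2*sin(k) + 3)^2*sin(k)^2)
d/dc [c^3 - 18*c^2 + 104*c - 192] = 3*c^2 - 36*c + 104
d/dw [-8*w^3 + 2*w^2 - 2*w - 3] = -24*w^2 + 4*w - 2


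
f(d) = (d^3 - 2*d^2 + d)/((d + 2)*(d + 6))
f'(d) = (3*d^2 - 4*d + 1)/((d + 2)*(d + 6)) - (d^3 - 2*d^2 + d)/((d + 2)*(d + 6)^2) - (d^3 - 2*d^2 + d)/((d + 2)^2*(d + 6)) = (d^4 + 16*d^3 + 19*d^2 - 48*d + 12)/(d^4 + 16*d^3 + 88*d^2 + 192*d + 144)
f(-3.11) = 16.38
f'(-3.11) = -4.15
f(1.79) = 0.04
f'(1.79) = 0.10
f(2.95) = 0.25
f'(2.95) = 0.27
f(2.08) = 0.07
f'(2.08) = 0.14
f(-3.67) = 20.57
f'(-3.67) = -10.93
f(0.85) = 0.00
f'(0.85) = -0.01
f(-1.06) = -0.97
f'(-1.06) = 3.08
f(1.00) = 0.00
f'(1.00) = 0.00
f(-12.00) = -33.80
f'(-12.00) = -1.00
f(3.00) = 0.27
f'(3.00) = 0.27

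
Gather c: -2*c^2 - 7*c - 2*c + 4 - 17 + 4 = -2*c^2 - 9*c - 9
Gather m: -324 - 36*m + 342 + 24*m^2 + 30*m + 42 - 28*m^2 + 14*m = -4*m^2 + 8*m + 60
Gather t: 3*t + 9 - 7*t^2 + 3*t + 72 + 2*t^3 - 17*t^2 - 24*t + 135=2*t^3 - 24*t^2 - 18*t + 216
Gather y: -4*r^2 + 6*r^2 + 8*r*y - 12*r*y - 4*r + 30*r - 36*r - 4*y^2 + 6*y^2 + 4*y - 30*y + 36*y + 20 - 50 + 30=2*r^2 - 10*r + 2*y^2 + y*(10 - 4*r)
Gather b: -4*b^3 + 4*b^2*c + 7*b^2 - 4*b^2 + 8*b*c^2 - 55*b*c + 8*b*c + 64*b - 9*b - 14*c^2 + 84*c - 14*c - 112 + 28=-4*b^3 + b^2*(4*c + 3) + b*(8*c^2 - 47*c + 55) - 14*c^2 + 70*c - 84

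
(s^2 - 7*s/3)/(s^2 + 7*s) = (s - 7/3)/(s + 7)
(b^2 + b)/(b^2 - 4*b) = (b + 1)/(b - 4)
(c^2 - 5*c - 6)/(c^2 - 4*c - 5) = (c - 6)/(c - 5)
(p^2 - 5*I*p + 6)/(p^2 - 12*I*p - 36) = (p + I)/(p - 6*I)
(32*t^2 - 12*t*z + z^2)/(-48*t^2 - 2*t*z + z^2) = (-4*t + z)/(6*t + z)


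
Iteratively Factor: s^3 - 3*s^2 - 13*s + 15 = (s - 1)*(s^2 - 2*s - 15) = (s - 1)*(s + 3)*(s - 5)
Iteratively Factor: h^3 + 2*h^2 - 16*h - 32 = (h - 4)*(h^2 + 6*h + 8) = (h - 4)*(h + 4)*(h + 2)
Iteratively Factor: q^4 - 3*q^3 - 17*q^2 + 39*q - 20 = (q + 4)*(q^3 - 7*q^2 + 11*q - 5) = (q - 1)*(q + 4)*(q^2 - 6*q + 5) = (q - 1)^2*(q + 4)*(q - 5)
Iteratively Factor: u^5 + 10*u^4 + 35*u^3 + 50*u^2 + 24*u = (u)*(u^4 + 10*u^3 + 35*u^2 + 50*u + 24) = u*(u + 2)*(u^3 + 8*u^2 + 19*u + 12) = u*(u + 1)*(u + 2)*(u^2 + 7*u + 12) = u*(u + 1)*(u + 2)*(u + 3)*(u + 4)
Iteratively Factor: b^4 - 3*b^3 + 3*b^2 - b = (b - 1)*(b^3 - 2*b^2 + b) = (b - 1)^2*(b^2 - b) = (b - 1)^3*(b)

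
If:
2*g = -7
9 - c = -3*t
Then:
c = 3*t + 9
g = -7/2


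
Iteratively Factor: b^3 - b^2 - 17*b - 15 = (b + 1)*(b^2 - 2*b - 15) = (b - 5)*(b + 1)*(b + 3)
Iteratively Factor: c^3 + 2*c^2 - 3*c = (c - 1)*(c^2 + 3*c) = (c - 1)*(c + 3)*(c)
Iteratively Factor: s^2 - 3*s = (s)*(s - 3)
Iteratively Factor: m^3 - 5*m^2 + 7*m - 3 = (m - 3)*(m^2 - 2*m + 1) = (m - 3)*(m - 1)*(m - 1)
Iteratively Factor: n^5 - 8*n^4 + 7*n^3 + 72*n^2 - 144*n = (n + 3)*(n^4 - 11*n^3 + 40*n^2 - 48*n) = (n - 4)*(n + 3)*(n^3 - 7*n^2 + 12*n) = (n - 4)^2*(n + 3)*(n^2 - 3*n) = n*(n - 4)^2*(n + 3)*(n - 3)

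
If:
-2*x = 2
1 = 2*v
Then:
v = 1/2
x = -1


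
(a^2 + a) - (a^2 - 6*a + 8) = 7*a - 8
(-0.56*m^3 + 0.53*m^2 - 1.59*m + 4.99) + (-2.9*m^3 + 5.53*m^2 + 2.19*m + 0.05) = -3.46*m^3 + 6.06*m^2 + 0.6*m + 5.04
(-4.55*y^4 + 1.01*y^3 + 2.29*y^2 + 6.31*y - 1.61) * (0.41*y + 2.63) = -1.8655*y^5 - 11.5524*y^4 + 3.5952*y^3 + 8.6098*y^2 + 15.9352*y - 4.2343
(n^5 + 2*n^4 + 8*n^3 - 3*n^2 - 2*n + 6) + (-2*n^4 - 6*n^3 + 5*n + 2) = n^5 + 2*n^3 - 3*n^2 + 3*n + 8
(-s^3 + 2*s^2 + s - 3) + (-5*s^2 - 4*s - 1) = -s^3 - 3*s^2 - 3*s - 4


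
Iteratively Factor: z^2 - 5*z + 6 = (z - 2)*(z - 3)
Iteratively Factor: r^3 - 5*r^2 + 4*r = (r - 1)*(r^2 - 4*r) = r*(r - 1)*(r - 4)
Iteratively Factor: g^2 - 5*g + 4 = (g - 1)*(g - 4)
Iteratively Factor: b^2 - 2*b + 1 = (b - 1)*(b - 1)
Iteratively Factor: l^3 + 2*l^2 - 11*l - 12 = (l - 3)*(l^2 + 5*l + 4) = (l - 3)*(l + 1)*(l + 4)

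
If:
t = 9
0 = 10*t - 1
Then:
No Solution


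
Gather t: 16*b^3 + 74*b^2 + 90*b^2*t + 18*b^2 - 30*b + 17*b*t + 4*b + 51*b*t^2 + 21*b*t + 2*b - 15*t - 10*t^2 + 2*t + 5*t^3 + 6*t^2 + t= 16*b^3 + 92*b^2 - 24*b + 5*t^3 + t^2*(51*b - 4) + t*(90*b^2 + 38*b - 12)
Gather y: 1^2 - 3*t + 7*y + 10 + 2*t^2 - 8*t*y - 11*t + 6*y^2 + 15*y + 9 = 2*t^2 - 14*t + 6*y^2 + y*(22 - 8*t) + 20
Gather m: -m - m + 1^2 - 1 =-2*m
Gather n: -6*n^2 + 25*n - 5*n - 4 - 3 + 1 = -6*n^2 + 20*n - 6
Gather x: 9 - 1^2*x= 9 - x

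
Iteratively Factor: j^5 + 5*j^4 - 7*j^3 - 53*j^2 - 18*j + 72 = (j + 4)*(j^4 + j^3 - 11*j^2 - 9*j + 18) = (j + 3)*(j + 4)*(j^3 - 2*j^2 - 5*j + 6) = (j - 3)*(j + 3)*(j + 4)*(j^2 + j - 2) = (j - 3)*(j + 2)*(j + 3)*(j + 4)*(j - 1)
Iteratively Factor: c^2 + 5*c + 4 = (c + 4)*(c + 1)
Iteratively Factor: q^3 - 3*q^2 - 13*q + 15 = (q - 1)*(q^2 - 2*q - 15) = (q - 1)*(q + 3)*(q - 5)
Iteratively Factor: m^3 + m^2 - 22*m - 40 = (m + 4)*(m^2 - 3*m - 10) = (m - 5)*(m + 4)*(m + 2)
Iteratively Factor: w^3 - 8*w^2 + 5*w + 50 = (w - 5)*(w^2 - 3*w - 10) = (w - 5)*(w + 2)*(w - 5)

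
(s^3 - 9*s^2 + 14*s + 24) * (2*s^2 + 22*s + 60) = 2*s^5 + 4*s^4 - 110*s^3 - 184*s^2 + 1368*s + 1440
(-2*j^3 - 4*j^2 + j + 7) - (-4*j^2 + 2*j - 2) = -2*j^3 - j + 9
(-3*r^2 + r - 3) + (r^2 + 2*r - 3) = -2*r^2 + 3*r - 6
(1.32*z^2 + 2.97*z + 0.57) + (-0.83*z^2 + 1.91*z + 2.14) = 0.49*z^2 + 4.88*z + 2.71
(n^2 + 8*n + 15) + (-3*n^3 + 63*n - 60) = -3*n^3 + n^2 + 71*n - 45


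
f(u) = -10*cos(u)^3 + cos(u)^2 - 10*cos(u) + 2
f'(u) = 30*sin(u)*cos(u)^2 - 2*sin(u)*cos(u) + 10*sin(u)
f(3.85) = 14.55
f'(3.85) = -18.75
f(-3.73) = 16.77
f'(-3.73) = 18.00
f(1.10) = -3.26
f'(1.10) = 13.60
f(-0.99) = -4.84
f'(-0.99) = -14.99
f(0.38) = -14.43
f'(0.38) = 12.62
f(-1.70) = 3.33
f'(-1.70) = -10.67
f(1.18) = -2.22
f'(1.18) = 12.57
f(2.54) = 16.53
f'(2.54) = 18.13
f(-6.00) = -15.53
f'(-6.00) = 9.99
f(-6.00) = -15.53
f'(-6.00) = 9.99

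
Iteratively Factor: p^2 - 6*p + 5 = (p - 1)*(p - 5)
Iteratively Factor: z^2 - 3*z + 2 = (z - 2)*(z - 1)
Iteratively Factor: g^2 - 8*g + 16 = (g - 4)*(g - 4)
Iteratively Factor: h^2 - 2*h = (h)*(h - 2)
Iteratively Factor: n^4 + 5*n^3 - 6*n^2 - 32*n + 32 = (n + 4)*(n^3 + n^2 - 10*n + 8) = (n + 4)^2*(n^2 - 3*n + 2) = (n - 2)*(n + 4)^2*(n - 1)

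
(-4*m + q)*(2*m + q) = -8*m^2 - 2*m*q + q^2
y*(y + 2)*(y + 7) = y^3 + 9*y^2 + 14*y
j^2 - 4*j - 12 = (j - 6)*(j + 2)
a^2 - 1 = (a - 1)*(a + 1)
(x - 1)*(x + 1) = x^2 - 1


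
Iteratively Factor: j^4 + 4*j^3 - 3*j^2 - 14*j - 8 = (j + 4)*(j^3 - 3*j - 2) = (j + 1)*(j + 4)*(j^2 - j - 2) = (j + 1)^2*(j + 4)*(j - 2)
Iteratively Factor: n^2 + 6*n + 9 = (n + 3)*(n + 3)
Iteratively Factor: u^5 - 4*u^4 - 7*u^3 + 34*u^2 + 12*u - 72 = (u - 2)*(u^4 - 2*u^3 - 11*u^2 + 12*u + 36) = (u - 3)*(u - 2)*(u^3 + u^2 - 8*u - 12) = (u - 3)*(u - 2)*(u + 2)*(u^2 - u - 6) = (u - 3)*(u - 2)*(u + 2)^2*(u - 3)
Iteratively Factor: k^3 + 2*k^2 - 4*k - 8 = (k - 2)*(k^2 + 4*k + 4) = (k - 2)*(k + 2)*(k + 2)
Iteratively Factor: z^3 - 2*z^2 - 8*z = (z)*(z^2 - 2*z - 8) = z*(z - 4)*(z + 2)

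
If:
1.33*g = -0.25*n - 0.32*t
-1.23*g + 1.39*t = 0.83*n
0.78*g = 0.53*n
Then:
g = 0.00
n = 0.00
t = 0.00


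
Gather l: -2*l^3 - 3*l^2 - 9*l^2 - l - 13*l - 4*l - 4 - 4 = -2*l^3 - 12*l^2 - 18*l - 8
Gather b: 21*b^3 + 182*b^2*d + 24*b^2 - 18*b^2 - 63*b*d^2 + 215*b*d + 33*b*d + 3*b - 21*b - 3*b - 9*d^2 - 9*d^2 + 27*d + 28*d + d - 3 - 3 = 21*b^3 + b^2*(182*d + 6) + b*(-63*d^2 + 248*d - 21) - 18*d^2 + 56*d - 6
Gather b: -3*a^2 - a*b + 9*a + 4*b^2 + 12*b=-3*a^2 + 9*a + 4*b^2 + b*(12 - a)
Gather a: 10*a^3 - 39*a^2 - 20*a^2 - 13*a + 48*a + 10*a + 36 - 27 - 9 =10*a^3 - 59*a^2 + 45*a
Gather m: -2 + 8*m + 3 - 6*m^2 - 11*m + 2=-6*m^2 - 3*m + 3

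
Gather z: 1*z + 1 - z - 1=0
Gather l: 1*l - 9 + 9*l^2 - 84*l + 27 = 9*l^2 - 83*l + 18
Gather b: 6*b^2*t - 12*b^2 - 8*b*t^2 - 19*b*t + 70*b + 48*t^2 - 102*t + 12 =b^2*(6*t - 12) + b*(-8*t^2 - 19*t + 70) + 48*t^2 - 102*t + 12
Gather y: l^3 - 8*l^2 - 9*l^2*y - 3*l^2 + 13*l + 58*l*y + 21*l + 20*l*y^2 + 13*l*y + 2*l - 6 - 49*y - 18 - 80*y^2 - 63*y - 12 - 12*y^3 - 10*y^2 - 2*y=l^3 - 11*l^2 + 36*l - 12*y^3 + y^2*(20*l - 90) + y*(-9*l^2 + 71*l - 114) - 36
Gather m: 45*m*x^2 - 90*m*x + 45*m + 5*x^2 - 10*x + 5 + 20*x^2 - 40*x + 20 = m*(45*x^2 - 90*x + 45) + 25*x^2 - 50*x + 25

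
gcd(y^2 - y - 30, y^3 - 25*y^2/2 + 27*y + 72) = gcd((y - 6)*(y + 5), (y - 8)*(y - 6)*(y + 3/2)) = y - 6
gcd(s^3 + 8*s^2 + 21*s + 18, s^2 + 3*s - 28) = 1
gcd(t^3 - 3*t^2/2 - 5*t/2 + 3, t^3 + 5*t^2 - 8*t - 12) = t - 2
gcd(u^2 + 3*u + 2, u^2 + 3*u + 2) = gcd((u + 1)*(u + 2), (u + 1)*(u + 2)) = u^2 + 3*u + 2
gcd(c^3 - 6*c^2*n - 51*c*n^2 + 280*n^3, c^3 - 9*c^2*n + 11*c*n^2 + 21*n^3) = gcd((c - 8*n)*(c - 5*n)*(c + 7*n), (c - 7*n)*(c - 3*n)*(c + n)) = 1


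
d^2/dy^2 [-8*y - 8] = 0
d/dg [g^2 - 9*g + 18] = 2*g - 9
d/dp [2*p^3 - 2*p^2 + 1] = 2*p*(3*p - 2)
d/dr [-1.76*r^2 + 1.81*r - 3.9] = 1.81 - 3.52*r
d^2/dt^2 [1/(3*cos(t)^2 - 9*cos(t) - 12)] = (4*sin(t)^4/3 - 9*sin(t)^2 - cos(t)/4 - 3*cos(3*t)/4 - 1)/(sin(t)^2 + 3*cos(t) + 3)^3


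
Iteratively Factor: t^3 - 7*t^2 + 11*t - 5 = (t - 1)*(t^2 - 6*t + 5) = (t - 5)*(t - 1)*(t - 1)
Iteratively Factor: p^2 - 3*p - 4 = (p - 4)*(p + 1)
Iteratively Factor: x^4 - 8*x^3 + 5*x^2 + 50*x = (x - 5)*(x^3 - 3*x^2 - 10*x) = x*(x - 5)*(x^2 - 3*x - 10) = x*(x - 5)^2*(x + 2)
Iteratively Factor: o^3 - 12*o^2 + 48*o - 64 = (o - 4)*(o^2 - 8*o + 16) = (o - 4)^2*(o - 4)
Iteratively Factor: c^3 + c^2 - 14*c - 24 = (c - 4)*(c^2 + 5*c + 6) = (c - 4)*(c + 3)*(c + 2)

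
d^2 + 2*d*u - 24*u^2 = (d - 4*u)*(d + 6*u)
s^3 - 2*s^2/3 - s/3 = s*(s - 1)*(s + 1/3)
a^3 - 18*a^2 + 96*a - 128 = (a - 8)^2*(a - 2)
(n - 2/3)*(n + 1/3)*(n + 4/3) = n^3 + n^2 - 2*n/3 - 8/27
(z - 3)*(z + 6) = z^2 + 3*z - 18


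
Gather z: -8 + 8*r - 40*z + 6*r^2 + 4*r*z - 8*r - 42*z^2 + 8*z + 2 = 6*r^2 - 42*z^2 + z*(4*r - 32) - 6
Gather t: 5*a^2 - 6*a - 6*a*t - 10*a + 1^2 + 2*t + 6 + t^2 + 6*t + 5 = 5*a^2 - 16*a + t^2 + t*(8 - 6*a) + 12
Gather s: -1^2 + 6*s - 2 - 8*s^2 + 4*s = -8*s^2 + 10*s - 3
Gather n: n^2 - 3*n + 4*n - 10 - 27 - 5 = n^2 + n - 42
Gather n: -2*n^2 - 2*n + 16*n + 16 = -2*n^2 + 14*n + 16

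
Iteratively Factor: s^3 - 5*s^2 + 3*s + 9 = (s - 3)*(s^2 - 2*s - 3) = (s - 3)*(s + 1)*(s - 3)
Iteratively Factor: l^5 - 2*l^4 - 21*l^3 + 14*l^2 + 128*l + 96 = (l + 3)*(l^4 - 5*l^3 - 6*l^2 + 32*l + 32) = (l + 1)*(l + 3)*(l^3 - 6*l^2 + 32) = (l - 4)*(l + 1)*(l + 3)*(l^2 - 2*l - 8) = (l - 4)^2*(l + 1)*(l + 3)*(l + 2)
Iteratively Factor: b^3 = (b)*(b^2) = b^2*(b)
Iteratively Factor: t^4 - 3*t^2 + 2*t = (t - 1)*(t^3 + t^2 - 2*t) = (t - 1)*(t + 2)*(t^2 - t) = t*(t - 1)*(t + 2)*(t - 1)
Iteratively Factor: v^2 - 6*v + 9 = (v - 3)*(v - 3)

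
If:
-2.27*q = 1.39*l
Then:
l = -1.63309352517986*q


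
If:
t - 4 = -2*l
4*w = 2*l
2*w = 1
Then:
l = 1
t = 2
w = 1/2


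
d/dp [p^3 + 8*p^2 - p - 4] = 3*p^2 + 16*p - 1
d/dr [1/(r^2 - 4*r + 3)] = 2*(2 - r)/(r^2 - 4*r + 3)^2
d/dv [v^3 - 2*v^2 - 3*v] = 3*v^2 - 4*v - 3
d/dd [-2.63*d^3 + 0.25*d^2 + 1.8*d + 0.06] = -7.89*d^2 + 0.5*d + 1.8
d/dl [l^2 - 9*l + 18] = 2*l - 9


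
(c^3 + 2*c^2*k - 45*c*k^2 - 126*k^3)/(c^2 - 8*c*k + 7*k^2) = (c^2 + 9*c*k + 18*k^2)/(c - k)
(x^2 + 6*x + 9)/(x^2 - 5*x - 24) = (x + 3)/(x - 8)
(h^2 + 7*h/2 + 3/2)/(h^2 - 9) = (h + 1/2)/(h - 3)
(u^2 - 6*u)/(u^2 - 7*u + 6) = u/(u - 1)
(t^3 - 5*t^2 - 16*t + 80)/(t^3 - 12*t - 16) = (t^2 - t - 20)/(t^2 + 4*t + 4)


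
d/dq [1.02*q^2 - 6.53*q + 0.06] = 2.04*q - 6.53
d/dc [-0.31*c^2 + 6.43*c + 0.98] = 6.43 - 0.62*c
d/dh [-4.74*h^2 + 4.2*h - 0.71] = 4.2 - 9.48*h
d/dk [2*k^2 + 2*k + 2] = 4*k + 2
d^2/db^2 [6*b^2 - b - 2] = 12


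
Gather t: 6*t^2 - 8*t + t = 6*t^2 - 7*t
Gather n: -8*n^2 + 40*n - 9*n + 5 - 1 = -8*n^2 + 31*n + 4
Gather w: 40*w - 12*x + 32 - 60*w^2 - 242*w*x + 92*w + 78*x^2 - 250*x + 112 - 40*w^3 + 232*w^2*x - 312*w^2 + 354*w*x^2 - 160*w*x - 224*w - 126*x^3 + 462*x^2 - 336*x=-40*w^3 + w^2*(232*x - 372) + w*(354*x^2 - 402*x - 92) - 126*x^3 + 540*x^2 - 598*x + 144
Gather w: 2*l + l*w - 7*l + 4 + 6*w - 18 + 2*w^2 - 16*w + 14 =-5*l + 2*w^2 + w*(l - 10)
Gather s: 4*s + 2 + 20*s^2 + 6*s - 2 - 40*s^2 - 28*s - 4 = -20*s^2 - 18*s - 4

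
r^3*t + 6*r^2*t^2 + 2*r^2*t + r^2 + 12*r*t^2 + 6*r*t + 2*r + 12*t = (r + 2)*(r + 6*t)*(r*t + 1)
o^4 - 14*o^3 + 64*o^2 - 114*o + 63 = (o - 7)*(o - 3)^2*(o - 1)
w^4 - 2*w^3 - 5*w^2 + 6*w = w*(w - 3)*(w - 1)*(w + 2)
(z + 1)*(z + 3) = z^2 + 4*z + 3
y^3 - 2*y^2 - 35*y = y*(y - 7)*(y + 5)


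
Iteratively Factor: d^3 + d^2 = (d + 1)*(d^2) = d*(d + 1)*(d)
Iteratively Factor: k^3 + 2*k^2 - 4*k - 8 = (k + 2)*(k^2 - 4) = (k - 2)*(k + 2)*(k + 2)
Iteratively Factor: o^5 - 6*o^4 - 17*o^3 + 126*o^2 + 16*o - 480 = (o + 4)*(o^4 - 10*o^3 + 23*o^2 + 34*o - 120) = (o - 5)*(o + 4)*(o^3 - 5*o^2 - 2*o + 24) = (o - 5)*(o - 3)*(o + 4)*(o^2 - 2*o - 8) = (o - 5)*(o - 3)*(o + 2)*(o + 4)*(o - 4)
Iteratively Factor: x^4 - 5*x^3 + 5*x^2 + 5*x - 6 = (x + 1)*(x^3 - 6*x^2 + 11*x - 6) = (x - 1)*(x + 1)*(x^2 - 5*x + 6) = (x - 2)*(x - 1)*(x + 1)*(x - 3)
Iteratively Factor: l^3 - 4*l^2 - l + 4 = (l - 4)*(l^2 - 1) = (l - 4)*(l + 1)*(l - 1)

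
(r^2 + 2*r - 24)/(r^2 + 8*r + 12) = (r - 4)/(r + 2)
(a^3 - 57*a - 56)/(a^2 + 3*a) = (a^3 - 57*a - 56)/(a*(a + 3))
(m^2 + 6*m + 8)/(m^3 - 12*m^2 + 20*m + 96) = (m + 4)/(m^2 - 14*m + 48)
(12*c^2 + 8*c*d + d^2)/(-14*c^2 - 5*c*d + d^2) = (-6*c - d)/(7*c - d)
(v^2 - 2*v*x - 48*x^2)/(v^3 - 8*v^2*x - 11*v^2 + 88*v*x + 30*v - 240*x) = (v + 6*x)/(v^2 - 11*v + 30)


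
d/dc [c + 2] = 1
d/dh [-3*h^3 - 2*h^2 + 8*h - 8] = -9*h^2 - 4*h + 8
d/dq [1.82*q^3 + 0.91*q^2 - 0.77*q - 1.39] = 5.46*q^2 + 1.82*q - 0.77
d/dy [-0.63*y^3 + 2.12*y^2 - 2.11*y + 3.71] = -1.89*y^2 + 4.24*y - 2.11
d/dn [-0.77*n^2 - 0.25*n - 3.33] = -1.54*n - 0.25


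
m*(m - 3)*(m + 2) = m^3 - m^2 - 6*m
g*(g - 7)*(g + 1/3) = g^3 - 20*g^2/3 - 7*g/3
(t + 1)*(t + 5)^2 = t^3 + 11*t^2 + 35*t + 25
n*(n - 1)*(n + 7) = n^3 + 6*n^2 - 7*n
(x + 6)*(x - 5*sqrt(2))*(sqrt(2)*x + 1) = sqrt(2)*x^3 - 9*x^2 + 6*sqrt(2)*x^2 - 54*x - 5*sqrt(2)*x - 30*sqrt(2)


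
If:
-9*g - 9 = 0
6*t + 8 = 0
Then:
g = -1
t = -4/3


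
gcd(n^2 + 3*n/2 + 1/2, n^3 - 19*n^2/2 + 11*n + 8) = n + 1/2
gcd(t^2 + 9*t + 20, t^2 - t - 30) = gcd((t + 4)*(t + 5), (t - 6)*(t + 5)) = t + 5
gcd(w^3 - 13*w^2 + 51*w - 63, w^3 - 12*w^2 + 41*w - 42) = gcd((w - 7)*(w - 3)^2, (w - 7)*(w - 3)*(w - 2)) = w^2 - 10*w + 21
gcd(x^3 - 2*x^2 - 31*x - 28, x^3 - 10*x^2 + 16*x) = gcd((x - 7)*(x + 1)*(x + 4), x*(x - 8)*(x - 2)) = 1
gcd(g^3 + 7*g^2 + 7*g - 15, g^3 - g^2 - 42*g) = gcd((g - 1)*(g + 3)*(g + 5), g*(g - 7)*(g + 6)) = 1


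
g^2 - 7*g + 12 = (g - 4)*(g - 3)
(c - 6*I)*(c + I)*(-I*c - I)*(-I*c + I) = -c^4 + 5*I*c^3 - 5*c^2 - 5*I*c + 6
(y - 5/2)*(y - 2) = y^2 - 9*y/2 + 5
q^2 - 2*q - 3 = (q - 3)*(q + 1)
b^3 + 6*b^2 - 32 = (b - 2)*(b + 4)^2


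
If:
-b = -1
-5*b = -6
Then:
No Solution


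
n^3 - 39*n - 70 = (n - 7)*(n + 2)*(n + 5)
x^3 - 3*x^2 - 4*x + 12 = (x - 3)*(x - 2)*(x + 2)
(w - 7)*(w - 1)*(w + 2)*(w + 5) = w^4 - w^3 - 39*w^2 - 31*w + 70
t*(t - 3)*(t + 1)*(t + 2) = t^4 - 7*t^2 - 6*t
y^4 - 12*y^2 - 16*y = y*(y - 4)*(y + 2)^2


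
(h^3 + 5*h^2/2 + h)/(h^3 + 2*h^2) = (h + 1/2)/h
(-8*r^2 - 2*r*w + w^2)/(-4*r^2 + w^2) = (4*r - w)/(2*r - w)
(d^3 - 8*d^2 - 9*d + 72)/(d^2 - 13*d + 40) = (d^2 - 9)/(d - 5)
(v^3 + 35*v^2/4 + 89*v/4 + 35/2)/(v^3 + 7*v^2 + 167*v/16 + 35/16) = 4*(v + 2)/(4*v + 1)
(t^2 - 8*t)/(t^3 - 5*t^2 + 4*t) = (t - 8)/(t^2 - 5*t + 4)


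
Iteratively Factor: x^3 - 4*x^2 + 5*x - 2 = (x - 1)*(x^2 - 3*x + 2) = (x - 1)^2*(x - 2)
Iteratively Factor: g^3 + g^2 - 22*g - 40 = (g - 5)*(g^2 + 6*g + 8) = (g - 5)*(g + 2)*(g + 4)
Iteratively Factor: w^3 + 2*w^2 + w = (w + 1)*(w^2 + w) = (w + 1)^2*(w)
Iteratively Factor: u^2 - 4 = (u - 2)*(u + 2)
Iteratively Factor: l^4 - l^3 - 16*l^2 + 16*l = (l + 4)*(l^3 - 5*l^2 + 4*l) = l*(l + 4)*(l^2 - 5*l + 4) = l*(l - 4)*(l + 4)*(l - 1)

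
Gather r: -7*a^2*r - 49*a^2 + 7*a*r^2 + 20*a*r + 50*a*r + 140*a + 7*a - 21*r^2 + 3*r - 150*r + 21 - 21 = -49*a^2 + 147*a + r^2*(7*a - 21) + r*(-7*a^2 + 70*a - 147)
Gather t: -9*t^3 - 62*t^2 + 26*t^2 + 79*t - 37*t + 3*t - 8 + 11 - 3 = -9*t^3 - 36*t^2 + 45*t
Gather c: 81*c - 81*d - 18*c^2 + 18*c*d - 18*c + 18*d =-18*c^2 + c*(18*d + 63) - 63*d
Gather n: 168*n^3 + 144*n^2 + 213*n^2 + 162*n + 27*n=168*n^3 + 357*n^2 + 189*n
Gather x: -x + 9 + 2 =11 - x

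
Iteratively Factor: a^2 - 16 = (a - 4)*(a + 4)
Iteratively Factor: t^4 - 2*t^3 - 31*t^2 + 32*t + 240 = (t - 4)*(t^3 + 2*t^2 - 23*t - 60) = (t - 4)*(t + 4)*(t^2 - 2*t - 15) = (t - 4)*(t + 3)*(t + 4)*(t - 5)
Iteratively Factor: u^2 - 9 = (u - 3)*(u + 3)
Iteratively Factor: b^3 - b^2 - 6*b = (b + 2)*(b^2 - 3*b) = (b - 3)*(b + 2)*(b)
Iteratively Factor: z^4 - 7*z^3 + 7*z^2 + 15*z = (z - 3)*(z^3 - 4*z^2 - 5*z) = (z - 3)*(z + 1)*(z^2 - 5*z) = z*(z - 3)*(z + 1)*(z - 5)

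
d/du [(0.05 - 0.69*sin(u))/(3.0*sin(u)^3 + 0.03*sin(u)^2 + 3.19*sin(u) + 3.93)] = (4.14*sin(u)^3 - 0.4293*sin(u)^2 - 0.00300000000000011*sin(u) - 2.8712)*cos(u)/(9.0*sin(u)^6 + 0.18*sin(u)^5 + 19.1409*sin(u)^4 + 23.7714*sin(u)^3 + 10.4119*sin(u)^2 + 25.0734*sin(u) + 15.4449)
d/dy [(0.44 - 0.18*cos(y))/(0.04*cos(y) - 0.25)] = -0.0274*sin(y)/(0.04*cos(y) - 0.25)^2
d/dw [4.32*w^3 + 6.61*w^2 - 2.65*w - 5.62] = 12.96*w^2 + 13.22*w - 2.65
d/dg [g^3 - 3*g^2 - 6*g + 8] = 3*g^2 - 6*g - 6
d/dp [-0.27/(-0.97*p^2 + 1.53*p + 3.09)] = (0.4131 - 0.5238*p)/(-0.97*p^2 + 1.53*p + 3.09)^2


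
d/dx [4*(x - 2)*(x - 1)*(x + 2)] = 12*x^2 - 8*x - 16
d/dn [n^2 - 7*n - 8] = 2*n - 7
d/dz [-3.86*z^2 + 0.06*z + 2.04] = 0.06 - 7.72*z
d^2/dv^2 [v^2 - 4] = 2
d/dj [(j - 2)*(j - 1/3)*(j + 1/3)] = 3*j^2 - 4*j - 1/9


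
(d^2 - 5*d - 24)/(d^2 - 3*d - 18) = (d - 8)/(d - 6)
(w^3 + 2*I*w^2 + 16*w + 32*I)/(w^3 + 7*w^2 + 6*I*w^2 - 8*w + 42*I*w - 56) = (w - 4*I)/(w + 7)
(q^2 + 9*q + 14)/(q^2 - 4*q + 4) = (q^2 + 9*q + 14)/(q^2 - 4*q + 4)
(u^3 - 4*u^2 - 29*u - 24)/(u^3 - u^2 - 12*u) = (u^2 - 7*u - 8)/(u*(u - 4))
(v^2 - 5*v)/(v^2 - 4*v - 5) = v/(v + 1)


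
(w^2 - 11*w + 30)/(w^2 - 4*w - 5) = (w - 6)/(w + 1)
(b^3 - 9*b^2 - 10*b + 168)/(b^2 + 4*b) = b - 13 + 42/b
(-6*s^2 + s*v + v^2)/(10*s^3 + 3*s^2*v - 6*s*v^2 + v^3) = (-3*s - v)/(5*s^2 + 4*s*v - v^2)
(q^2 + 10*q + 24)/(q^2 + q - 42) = (q^2 + 10*q + 24)/(q^2 + q - 42)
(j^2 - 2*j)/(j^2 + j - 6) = j/(j + 3)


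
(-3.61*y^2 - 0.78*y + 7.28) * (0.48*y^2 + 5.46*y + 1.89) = -1.7328*y^4 - 20.085*y^3 - 7.5873*y^2 + 38.2746*y + 13.7592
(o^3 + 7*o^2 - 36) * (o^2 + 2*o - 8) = o^5 + 9*o^4 + 6*o^3 - 92*o^2 - 72*o + 288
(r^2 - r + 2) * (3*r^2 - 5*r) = 3*r^4 - 8*r^3 + 11*r^2 - 10*r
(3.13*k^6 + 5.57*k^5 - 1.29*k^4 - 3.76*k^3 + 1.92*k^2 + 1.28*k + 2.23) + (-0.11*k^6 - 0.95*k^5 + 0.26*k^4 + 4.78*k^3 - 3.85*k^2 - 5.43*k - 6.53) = 3.02*k^6 + 4.62*k^5 - 1.03*k^4 + 1.02*k^3 - 1.93*k^2 - 4.15*k - 4.3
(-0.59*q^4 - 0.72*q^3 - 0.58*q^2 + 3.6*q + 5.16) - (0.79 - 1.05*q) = -0.59*q^4 - 0.72*q^3 - 0.58*q^2 + 4.65*q + 4.37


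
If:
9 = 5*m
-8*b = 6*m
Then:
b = -27/20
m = 9/5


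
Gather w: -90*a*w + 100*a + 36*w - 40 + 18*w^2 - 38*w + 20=100*a + 18*w^2 + w*(-90*a - 2) - 20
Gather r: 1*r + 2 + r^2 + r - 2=r^2 + 2*r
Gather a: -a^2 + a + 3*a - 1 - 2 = -a^2 + 4*a - 3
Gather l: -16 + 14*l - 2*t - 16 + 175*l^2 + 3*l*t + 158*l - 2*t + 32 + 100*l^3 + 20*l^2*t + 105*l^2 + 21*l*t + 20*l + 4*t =100*l^3 + l^2*(20*t + 280) + l*(24*t + 192)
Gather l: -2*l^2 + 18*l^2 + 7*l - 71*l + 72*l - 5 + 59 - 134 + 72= 16*l^2 + 8*l - 8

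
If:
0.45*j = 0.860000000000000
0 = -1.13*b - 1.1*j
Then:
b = -1.86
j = 1.91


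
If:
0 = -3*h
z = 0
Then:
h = 0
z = 0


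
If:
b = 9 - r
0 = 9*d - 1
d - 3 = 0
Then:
No Solution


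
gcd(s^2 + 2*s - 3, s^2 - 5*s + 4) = s - 1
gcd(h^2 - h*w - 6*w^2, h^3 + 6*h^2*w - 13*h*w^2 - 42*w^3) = -h^2 + h*w + 6*w^2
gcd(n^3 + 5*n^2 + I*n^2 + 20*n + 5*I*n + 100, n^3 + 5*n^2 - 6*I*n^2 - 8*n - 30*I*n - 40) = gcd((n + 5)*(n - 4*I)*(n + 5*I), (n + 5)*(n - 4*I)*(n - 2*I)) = n^2 + n*(5 - 4*I) - 20*I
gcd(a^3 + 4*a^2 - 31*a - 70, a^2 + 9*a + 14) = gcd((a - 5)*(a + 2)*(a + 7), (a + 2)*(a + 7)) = a^2 + 9*a + 14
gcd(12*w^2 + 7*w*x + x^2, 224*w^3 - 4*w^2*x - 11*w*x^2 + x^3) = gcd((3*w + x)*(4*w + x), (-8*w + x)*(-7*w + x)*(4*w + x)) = 4*w + x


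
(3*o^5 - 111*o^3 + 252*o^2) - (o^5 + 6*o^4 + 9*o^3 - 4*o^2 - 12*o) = 2*o^5 - 6*o^4 - 120*o^3 + 256*o^2 + 12*o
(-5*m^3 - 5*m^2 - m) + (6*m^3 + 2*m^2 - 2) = m^3 - 3*m^2 - m - 2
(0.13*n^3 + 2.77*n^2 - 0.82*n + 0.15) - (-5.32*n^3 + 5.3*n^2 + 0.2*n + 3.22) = 5.45*n^3 - 2.53*n^2 - 1.02*n - 3.07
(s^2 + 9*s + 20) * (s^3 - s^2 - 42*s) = s^5 + 8*s^4 - 31*s^3 - 398*s^2 - 840*s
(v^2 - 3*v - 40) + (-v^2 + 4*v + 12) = v - 28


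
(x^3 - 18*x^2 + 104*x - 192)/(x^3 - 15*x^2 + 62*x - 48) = (x - 4)/(x - 1)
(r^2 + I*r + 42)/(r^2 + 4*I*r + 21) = (r - 6*I)/(r - 3*I)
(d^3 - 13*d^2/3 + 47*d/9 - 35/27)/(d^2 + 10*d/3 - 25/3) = (9*d^2 - 24*d + 7)/(9*(d + 5))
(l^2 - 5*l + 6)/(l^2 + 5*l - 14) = (l - 3)/(l + 7)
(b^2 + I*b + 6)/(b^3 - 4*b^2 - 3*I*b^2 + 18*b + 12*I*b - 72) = (b - 2*I)/(b^2 + b*(-4 - 6*I) + 24*I)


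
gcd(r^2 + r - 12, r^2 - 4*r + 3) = r - 3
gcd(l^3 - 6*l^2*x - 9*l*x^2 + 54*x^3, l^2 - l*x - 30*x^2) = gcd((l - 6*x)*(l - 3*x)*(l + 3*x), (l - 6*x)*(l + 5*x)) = -l + 6*x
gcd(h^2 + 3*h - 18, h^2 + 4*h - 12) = h + 6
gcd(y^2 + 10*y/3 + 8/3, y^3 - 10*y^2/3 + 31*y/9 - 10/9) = 1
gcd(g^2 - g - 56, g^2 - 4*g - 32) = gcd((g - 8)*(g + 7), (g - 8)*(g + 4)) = g - 8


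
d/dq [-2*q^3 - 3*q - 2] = -6*q^2 - 3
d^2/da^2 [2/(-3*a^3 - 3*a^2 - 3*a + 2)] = 12*((3*a + 1)*(3*a^3 + 3*a^2 + 3*a - 2) - 3*(3*a^2 + 2*a + 1)^2)/(3*a^3 + 3*a^2 + 3*a - 2)^3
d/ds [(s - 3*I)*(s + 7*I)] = 2*s + 4*I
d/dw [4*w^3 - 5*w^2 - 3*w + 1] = 12*w^2 - 10*w - 3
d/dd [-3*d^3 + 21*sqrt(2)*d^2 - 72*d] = -9*d^2 + 42*sqrt(2)*d - 72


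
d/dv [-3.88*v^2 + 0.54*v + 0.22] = 0.54 - 7.76*v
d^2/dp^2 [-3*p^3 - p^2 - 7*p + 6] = -18*p - 2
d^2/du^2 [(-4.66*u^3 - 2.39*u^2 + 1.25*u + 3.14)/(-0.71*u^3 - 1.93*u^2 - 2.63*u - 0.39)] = (7.105427357601e-15*u^7 - 10.361598*u^6 - 55.9904580000001*u^5 - 71.533068*u^4 - 49.565404*u^3 - 83.318694*u^2 - 80.515194*u - 35.419888)/(0.357911*u^9 + 2.918739*u^8 + 11.911386*u^7 + 29.402188*u^6 + 47.32896*u^5 + 48.776466*u^4 + 30.393026*u^3 + 8.973432*u^2 + 1.200069*u + 0.059319)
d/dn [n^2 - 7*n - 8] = 2*n - 7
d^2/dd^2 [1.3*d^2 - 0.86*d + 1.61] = 2.60000000000000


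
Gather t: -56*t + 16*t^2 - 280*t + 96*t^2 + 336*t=112*t^2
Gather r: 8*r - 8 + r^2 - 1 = r^2 + 8*r - 9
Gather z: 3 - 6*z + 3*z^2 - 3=3*z^2 - 6*z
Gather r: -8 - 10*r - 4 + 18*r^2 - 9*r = 18*r^2 - 19*r - 12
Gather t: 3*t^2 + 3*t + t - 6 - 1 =3*t^2 + 4*t - 7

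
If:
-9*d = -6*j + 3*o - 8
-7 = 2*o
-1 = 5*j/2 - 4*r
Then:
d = 16*r/15 + 161/90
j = 8*r/5 - 2/5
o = -7/2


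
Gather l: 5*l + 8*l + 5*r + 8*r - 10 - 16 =13*l + 13*r - 26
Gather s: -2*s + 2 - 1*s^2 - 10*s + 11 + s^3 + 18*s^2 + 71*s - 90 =s^3 + 17*s^2 + 59*s - 77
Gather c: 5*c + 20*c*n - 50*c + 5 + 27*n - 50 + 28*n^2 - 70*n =c*(20*n - 45) + 28*n^2 - 43*n - 45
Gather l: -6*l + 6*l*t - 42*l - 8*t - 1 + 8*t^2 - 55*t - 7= l*(6*t - 48) + 8*t^2 - 63*t - 8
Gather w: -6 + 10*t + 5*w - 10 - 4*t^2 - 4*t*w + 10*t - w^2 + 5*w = -4*t^2 + 20*t - w^2 + w*(10 - 4*t) - 16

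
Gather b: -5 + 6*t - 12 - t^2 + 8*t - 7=-t^2 + 14*t - 24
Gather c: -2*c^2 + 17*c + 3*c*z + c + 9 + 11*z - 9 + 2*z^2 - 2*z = -2*c^2 + c*(3*z + 18) + 2*z^2 + 9*z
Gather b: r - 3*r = -2*r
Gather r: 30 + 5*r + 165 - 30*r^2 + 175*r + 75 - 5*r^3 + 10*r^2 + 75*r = -5*r^3 - 20*r^2 + 255*r + 270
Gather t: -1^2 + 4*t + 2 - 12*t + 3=4 - 8*t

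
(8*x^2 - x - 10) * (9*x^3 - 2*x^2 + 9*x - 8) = 72*x^5 - 25*x^4 - 16*x^3 - 53*x^2 - 82*x + 80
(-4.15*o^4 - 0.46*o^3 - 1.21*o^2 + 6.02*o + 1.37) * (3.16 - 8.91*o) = 36.9765*o^5 - 9.0154*o^4 + 9.3275*o^3 - 57.4618*o^2 + 6.8165*o + 4.3292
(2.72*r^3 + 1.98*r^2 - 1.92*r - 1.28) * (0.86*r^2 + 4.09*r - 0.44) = 2.3392*r^5 + 12.8276*r^4 + 5.2502*r^3 - 9.8248*r^2 - 4.3904*r + 0.5632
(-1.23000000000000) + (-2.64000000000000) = -3.87000000000000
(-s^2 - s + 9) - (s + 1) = -s^2 - 2*s + 8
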